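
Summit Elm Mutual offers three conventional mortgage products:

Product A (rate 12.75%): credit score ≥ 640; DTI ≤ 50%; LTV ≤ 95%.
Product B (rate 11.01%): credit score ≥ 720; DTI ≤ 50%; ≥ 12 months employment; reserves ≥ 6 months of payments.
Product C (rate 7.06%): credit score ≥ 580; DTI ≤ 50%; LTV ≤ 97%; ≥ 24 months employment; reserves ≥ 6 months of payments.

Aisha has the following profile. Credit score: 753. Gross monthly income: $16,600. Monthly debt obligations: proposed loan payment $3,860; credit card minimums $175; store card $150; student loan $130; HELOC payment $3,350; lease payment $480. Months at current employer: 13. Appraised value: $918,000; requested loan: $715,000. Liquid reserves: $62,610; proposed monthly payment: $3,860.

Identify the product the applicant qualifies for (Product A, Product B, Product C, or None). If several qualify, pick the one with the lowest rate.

Total debts = (3,860 + 175 + 150 + 130 + 3,350 + 480) = 8,145; DTI = 8,145/16,600 = 49.1%.
LTV = 715,000/918,000 = 77.9%.
Reserves = 62,610/3,860 = 16.2 months.
Product A: score 753 ≥ 640; DTI 49.1% ≤ 50%; LTV 77.9% ≤ 95% → qualifies.
Product B: score 753 ≥ 720; DTI 49.1% ≤ 50%; employment 13 ≥ 12 mo; reserves 16.2 ≥ 6 mo → qualifies.
Product C: score 753 ≥ 580; DTI 49.1% ≤ 50%; LTV 77.9% ≤ 97%; employment 13 < 24 mo; reserves 16.2 ≥ 6 mo → does not qualify.
Qualifying: Product A, Product B. Lowest rate is 11.01% → Product B.

Product B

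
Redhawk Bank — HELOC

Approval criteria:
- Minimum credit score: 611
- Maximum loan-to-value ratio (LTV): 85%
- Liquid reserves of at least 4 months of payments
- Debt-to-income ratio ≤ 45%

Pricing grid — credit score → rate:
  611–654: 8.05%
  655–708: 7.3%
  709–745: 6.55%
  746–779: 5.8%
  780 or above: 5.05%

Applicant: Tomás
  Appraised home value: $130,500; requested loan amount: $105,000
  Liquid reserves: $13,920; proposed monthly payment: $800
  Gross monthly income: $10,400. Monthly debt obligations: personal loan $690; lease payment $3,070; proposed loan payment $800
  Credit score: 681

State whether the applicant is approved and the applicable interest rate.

Credit score 681 ≥ 611 (meets minimum)
Reserves: 13,920 ÷ 800 = 17.4 months (meets 4-month minimum)
LTV: 105,000 ÷ 130,500 = 80.5%, within 85% cap
Total monthly debts = (690 + 3,070 + 800) = 4,560. Debt-to-income = 4,560/10,400 = 43.8% — meets 45% limit
All requirements met. Score 681 falls in the 655–708 tier → 7.3%.

Approved at 7.3%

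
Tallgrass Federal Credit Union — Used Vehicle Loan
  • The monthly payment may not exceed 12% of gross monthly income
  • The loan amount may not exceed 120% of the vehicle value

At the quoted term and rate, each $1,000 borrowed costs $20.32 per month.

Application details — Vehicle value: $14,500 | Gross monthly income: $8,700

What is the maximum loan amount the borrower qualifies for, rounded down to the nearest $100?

$17,400

Payment cap: 12% × $8,700 = $1,044/month.
At $20.32 per $1,000, that supports 1,044/20.32 × 1,000 ≈ $51,377 → $51,300.
LTV cap: 120% × $14,500 = $17,400 → $17,400.
Binding constraint: loan-to-value.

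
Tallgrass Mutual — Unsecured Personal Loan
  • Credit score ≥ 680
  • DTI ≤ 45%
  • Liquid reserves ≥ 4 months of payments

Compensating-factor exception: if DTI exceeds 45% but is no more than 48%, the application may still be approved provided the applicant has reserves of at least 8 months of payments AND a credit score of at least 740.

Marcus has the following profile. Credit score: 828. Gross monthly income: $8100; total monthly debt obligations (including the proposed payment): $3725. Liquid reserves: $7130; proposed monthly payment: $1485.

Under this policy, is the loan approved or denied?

Denied

Credit score 828 ≥ 680 (meets base)
DTI: 3,725 ÷ 8,100 = 46%, over the 45% base limit.
Reserves = 7,130/1,485 = 4.8 months ≥ 4
DTI 46% is within the 45%–48% exception band; checking compensating factors.
Reserves 4.8 < 8 months; credit score 828 ≥ 740.
Compensating-factor requirement not fully met.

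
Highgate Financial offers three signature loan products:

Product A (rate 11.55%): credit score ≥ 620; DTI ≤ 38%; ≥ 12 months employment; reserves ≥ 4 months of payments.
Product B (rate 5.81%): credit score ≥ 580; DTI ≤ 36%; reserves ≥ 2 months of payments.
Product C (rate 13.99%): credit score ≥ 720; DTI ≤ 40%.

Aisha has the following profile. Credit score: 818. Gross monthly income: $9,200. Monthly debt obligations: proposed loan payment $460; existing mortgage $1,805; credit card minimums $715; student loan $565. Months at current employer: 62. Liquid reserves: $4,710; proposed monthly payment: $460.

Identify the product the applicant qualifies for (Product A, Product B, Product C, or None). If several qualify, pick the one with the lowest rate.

Product C

Total debts = (460 + 1,805 + 715 + 565) = 3,545; DTI = 3,545/9,200 = 38.5%.
Reserves = 4,710/460 = 10.2 months.
Product A: score 818 ≥ 620; DTI 38.5% > 38%; employment 62 ≥ 12 mo; reserves 10.2 ≥ 4 mo → does not qualify.
Product B: score 818 ≥ 580; DTI 38.5% > 36%; reserves 10.2 ≥ 2 mo → does not qualify.
Product C: score 818 ≥ 720; DTI 38.5% ≤ 40% → qualifies.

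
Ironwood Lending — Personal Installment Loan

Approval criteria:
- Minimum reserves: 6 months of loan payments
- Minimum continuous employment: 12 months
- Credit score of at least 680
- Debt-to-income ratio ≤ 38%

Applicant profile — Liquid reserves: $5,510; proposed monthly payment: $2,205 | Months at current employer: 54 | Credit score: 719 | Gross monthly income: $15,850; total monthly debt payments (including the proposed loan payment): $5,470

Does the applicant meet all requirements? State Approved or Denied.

Liquid reserves cover 5,510/2,205 = 2.5 months — < 6 required
Employment 54 ≥ 12 months
Credit score 719 ≥ 680 (meets)
DTI = 5,470/15,850 = 34.5% ≤ 38%
Fails on reserves.

Denied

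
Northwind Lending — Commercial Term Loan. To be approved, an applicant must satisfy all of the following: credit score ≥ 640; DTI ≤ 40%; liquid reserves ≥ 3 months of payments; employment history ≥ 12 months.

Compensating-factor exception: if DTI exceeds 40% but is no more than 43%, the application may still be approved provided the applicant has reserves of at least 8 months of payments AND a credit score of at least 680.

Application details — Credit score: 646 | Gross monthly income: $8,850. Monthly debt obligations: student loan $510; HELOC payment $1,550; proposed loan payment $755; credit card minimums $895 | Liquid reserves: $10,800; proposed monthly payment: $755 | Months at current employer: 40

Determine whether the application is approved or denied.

Denied

Credit score 646 ≥ 640 (meets base)
Total debts = (510 + 1,550 + 755 + 895) = 3,710. DTI: 3,710 ÷ 8,850 = 41.9%, over the 40% base limit.
Liquid reserves cover 10,800/755 = 14.3 months — ≥ 3 required
Employment 40 ≥ 12 months
DTI 41.9% is within the 40%–43% exception band; checking compensating factors.
Override check — reserves: 14.3 mo (ok); score: 646 (below 680).
Override conditions not both satisfied; exception does not apply.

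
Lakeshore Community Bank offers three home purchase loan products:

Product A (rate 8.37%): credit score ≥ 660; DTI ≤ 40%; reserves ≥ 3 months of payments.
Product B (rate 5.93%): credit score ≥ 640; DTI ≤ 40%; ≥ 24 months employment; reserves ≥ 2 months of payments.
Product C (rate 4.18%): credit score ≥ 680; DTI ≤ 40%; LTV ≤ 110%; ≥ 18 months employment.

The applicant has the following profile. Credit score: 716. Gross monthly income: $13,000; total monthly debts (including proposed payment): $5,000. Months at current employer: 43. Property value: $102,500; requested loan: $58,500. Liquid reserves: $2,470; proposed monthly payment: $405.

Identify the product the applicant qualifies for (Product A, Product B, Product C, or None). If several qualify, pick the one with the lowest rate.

DTI = 5,000/13,000 = 38.5%.
LTV = 58,500/102,500 = 57.1%.
Reserves = 2,470/405 = 6.1 months.
Product A: score 716 ≥ 660; DTI 38.5% ≤ 40%; reserves 6.1 ≥ 3 mo → qualifies.
Product B: score 716 ≥ 640; DTI 38.5% ≤ 40%; employment 43 ≥ 24 mo; reserves 6.1 ≥ 2 mo → qualifies.
Product C: score 716 ≥ 680; DTI 38.5% ≤ 40%; LTV 57.1% ≤ 110%; employment 43 ≥ 18 mo → qualifies.
Qualifying: Product A, Product B, Product C. Lowest rate is 4.18% → Product C.

Product C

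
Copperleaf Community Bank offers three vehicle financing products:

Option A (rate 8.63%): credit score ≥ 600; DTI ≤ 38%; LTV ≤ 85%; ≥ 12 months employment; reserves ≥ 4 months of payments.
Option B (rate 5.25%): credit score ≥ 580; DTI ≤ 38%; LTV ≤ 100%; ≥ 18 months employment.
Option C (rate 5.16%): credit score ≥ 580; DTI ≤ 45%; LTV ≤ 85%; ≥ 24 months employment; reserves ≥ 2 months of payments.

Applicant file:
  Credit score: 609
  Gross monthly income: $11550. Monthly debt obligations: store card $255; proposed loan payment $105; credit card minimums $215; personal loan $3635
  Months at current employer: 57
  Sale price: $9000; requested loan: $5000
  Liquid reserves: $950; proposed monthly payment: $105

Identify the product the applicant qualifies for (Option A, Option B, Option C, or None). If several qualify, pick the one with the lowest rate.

Total debts = (255 + 105 + 215 + 3,635) = 4,210; DTI = 4,210/11,550 = 36.5%.
LTV = 5,000/9,000 = 55.6%.
Reserves = 950/105 = 9.0 months.
Option A: score 609 ≥ 600; DTI 36.5% ≤ 38%; LTV 55.6% ≤ 85%; employment 57 ≥ 12 mo; reserves 9.0 ≥ 4 mo → qualifies.
Option B: score 609 ≥ 580; DTI 36.5% ≤ 38%; LTV 55.6% ≤ 100%; employment 57 ≥ 18 mo → qualifies.
Option C: score 609 ≥ 580; DTI 36.5% ≤ 45%; LTV 55.6% ≤ 85%; employment 57 ≥ 24 mo; reserves 9.0 ≥ 2 mo → qualifies.
Qualifying: Option A, Option B, Option C. Lowest rate is 5.16% → Option C.

Option C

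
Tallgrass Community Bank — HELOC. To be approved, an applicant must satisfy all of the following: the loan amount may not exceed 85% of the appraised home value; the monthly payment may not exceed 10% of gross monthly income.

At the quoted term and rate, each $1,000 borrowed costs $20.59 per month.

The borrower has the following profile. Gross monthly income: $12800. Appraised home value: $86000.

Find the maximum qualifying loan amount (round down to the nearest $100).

$62,100

Payment cap: 10% × $12,800 = $1,280/month.
At $20.59 per $1,000, that supports 1,280/20.59 × 1,000 ≈ $62,166 → $62,100.
LTV cap: 85% × $86,000 = $73,100 → $73,100.
Binding constraint: payment-to-income.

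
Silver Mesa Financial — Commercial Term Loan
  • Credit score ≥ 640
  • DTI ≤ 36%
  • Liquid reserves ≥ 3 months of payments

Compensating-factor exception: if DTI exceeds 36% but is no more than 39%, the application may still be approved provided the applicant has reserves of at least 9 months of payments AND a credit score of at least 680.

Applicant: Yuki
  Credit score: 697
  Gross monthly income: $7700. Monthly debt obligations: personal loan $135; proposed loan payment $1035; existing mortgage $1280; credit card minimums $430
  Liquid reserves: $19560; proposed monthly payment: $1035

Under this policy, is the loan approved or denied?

Approved

Credit score 697 ≥ 640 (meets base)
Total debts = (135 + 1,035 + 1,280 + 430) = 2,880. DTI = 2,880/7,700 = 37.4% > 36% — standard DTI limit exceeded.
Reserves: 19,560 ÷ 1,035 = 18.9 months (meets 3-month minimum)
37.4% falls in the override range (36%–39%), so the compensating-factor test applies.
Reserves 18.9 ≥ 9 months; credit score 697 ≥ 680.
Both compensating conditions met → exception applies.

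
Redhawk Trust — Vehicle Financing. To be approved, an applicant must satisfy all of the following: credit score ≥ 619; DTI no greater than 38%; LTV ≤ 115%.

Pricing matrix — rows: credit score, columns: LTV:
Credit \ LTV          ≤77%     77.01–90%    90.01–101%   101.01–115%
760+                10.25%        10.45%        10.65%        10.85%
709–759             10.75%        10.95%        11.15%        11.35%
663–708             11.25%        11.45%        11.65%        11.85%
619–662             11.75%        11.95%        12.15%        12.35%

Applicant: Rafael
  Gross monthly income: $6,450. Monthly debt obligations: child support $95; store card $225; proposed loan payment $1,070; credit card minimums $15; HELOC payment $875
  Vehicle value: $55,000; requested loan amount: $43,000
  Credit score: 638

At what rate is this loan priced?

Credit score 638 ≥ 619; Total monthly debts = (95 + 225 + 1,070 + 15 + 875) = 2,280. Debt-to-income = 2,280/6,450 = 35.3% — meets 38% limit
Loan-to-value = 43,000/55,000 = 78.2% — pass (115% max)
Row: 638 falls in 619–662. Column: 78.2% falls in 77.01–90%. Rate = 11.95%.

11.95%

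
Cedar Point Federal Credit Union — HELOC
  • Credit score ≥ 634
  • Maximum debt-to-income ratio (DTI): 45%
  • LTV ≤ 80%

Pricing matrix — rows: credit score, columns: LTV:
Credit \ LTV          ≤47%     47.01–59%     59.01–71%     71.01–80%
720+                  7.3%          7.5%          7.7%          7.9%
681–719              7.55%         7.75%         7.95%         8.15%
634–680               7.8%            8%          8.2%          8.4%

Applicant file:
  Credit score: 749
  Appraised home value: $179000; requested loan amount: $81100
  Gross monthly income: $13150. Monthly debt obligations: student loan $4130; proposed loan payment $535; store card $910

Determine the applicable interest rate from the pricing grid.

Credit score 749 ≥ 634; Total monthly debts = (4,130 + 535 + 910) = 5,575. DTI: 5,575 ÷ 13,150 = 42.4%, within the 45% cap
Loan-to-value = 81,100/179,000 = 45.3% — pass (80% max)
Credit 749 → row 720+; LTV 45.3% → column ≤47%. Grid cell → 7.3%.

7.3%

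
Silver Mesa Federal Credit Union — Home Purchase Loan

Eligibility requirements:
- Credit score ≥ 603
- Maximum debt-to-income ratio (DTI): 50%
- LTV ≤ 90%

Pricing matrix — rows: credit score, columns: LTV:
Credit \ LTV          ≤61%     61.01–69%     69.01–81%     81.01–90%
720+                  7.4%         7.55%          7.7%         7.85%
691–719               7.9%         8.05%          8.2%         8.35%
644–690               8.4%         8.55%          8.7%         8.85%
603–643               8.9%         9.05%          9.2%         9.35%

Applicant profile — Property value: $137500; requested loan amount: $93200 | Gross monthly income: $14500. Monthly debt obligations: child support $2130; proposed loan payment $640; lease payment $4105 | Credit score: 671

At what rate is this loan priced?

8.55%

Credit score 671 ≥ 603; Total monthly debts = (2,130 + 640 + 4,105) = 6,875. DTI: 6,875 ÷ 14,500 = 47.4%, within the 50% cap
Loan-to-value = 93,200/137,500 = 67.8% — pass (90% max)
Credit 671 → row 644–690; LTV 67.8% → column 61.01–69%. Grid cell → 8.55%.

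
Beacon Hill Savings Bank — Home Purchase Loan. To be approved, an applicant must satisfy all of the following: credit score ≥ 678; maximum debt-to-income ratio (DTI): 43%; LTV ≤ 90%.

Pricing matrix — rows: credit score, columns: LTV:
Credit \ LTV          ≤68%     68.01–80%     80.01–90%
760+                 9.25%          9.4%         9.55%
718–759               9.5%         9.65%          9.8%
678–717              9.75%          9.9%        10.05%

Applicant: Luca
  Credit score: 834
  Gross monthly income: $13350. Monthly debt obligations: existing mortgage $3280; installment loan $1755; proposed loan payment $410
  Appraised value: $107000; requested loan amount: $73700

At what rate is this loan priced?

Credit score 834 ≥ 678; Total monthly debts = (3,280 + 1,755 + 410) = 5,445. Debt-to-income = 5,445/13,350 = 40.8% — meets 43% limit
LTV = 73,700/107,000 = 68.9% ≤ 90%
Row: 834 falls in 760+. Column: 68.9% falls in 68.01–80%. Rate = 9.4%.

9.4%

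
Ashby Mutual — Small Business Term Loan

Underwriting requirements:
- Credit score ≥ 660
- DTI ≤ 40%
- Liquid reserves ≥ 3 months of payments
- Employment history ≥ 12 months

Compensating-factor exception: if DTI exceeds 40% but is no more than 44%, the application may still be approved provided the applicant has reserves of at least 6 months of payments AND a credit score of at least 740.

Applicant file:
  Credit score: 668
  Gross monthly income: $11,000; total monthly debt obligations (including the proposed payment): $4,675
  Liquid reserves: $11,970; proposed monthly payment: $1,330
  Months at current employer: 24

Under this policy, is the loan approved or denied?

Credit score 668 ≥ 660 (meets base)
DTI = 4,675/11,000 = 42.5% > 40% — standard DTI limit exceeded.
Liquid reserves cover 11,970/1,330 = 9.0 months — ≥ 3 required
Employment 24 ≥ 12 months
DTI 42.5% is within the 40%–44% exception band; checking compensating factors.
Override check — reserves: 9.0 mo (ok); score: 668 (below 740).
Override conditions not both satisfied; exception does not apply.

Denied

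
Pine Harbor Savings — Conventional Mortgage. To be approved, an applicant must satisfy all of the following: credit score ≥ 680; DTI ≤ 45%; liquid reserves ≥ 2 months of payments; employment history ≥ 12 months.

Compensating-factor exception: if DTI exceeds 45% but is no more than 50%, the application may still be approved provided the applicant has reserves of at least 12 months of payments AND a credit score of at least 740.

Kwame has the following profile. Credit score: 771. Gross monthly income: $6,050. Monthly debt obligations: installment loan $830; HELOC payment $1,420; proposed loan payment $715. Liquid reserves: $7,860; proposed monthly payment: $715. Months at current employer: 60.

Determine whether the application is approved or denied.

Denied

Credit score 771 ≥ 680 (meets base)
Total debts = (830 + 1,420 + 715) = 2,965. DTI: 2,965 ÷ 6,050 = 49%, over the 45% base limit.
Liquid reserves cover 7,860/715 = 11.0 months — ≥ 2 required
Employment 60 ≥ 12 months
DTI 49% is within the 45%–50% exception band; checking compensating factors.
Override check — reserves: 11.0 mo (short of 12); score: 771 (ok).
Override conditions not both satisfied; exception does not apply.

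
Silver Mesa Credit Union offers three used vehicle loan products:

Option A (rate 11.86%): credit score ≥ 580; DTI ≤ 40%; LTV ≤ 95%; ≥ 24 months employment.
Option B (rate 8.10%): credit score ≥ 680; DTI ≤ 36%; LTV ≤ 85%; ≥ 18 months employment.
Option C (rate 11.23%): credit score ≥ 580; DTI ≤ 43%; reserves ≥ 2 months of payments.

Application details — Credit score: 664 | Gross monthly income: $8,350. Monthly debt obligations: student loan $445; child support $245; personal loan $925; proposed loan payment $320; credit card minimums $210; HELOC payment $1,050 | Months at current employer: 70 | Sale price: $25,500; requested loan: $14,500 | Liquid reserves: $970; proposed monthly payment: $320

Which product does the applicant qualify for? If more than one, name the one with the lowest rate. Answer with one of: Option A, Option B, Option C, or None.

Total debts = (445 + 245 + 925 + 320 + 210 + 1,050) = 3,195; DTI = 3,195/8,350 = 38.3%.
LTV = 14,500/25,500 = 56.9%.
Reserves = 970/320 = 3.0 months.
Option A: score 664 ≥ 580; DTI 38.3% ≤ 40%; LTV 56.9% ≤ 95%; employment 70 ≥ 24 mo → qualifies.
Option B: score 664 < 680; DTI 38.3% > 36%; LTV 56.9% ≤ 85%; employment 70 ≥ 18 mo → does not qualify.
Option C: score 664 ≥ 580; DTI 38.3% ≤ 43%; reserves 3.0 ≥ 2 mo → qualifies.
Qualifying: Option A, Option C. Lowest rate is 11.23% → Option C.

Option C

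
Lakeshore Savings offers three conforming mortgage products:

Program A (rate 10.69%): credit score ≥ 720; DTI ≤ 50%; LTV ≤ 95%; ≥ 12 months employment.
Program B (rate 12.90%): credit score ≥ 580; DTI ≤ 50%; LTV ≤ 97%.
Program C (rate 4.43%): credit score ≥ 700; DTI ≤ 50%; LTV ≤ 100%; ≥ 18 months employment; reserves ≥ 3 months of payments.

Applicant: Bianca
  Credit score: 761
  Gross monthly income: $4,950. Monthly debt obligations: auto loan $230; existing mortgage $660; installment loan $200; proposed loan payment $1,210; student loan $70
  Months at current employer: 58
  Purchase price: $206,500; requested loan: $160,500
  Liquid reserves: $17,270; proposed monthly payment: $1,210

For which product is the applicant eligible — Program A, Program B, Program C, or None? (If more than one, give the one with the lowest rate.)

Program C

Total debts = (230 + 660 + 200 + 1,210 + 70) = 2,370; DTI = 2,370/4,950 = 47.9%.
LTV = 160,500/206,500 = 77.7%.
Reserves = 17,270/1,210 = 14.3 months.
Program A: score 761 ≥ 720; DTI 47.9% ≤ 50%; LTV 77.7% ≤ 95%; employment 58 ≥ 12 mo → qualifies.
Program B: score 761 ≥ 580; DTI 47.9% ≤ 50%; LTV 77.7% ≤ 97% → qualifies.
Program C: score 761 ≥ 700; DTI 47.9% ≤ 50%; LTV 77.7% ≤ 100%; employment 58 ≥ 18 mo; reserves 14.3 ≥ 3 mo → qualifies.
Qualifying: Program A, Program B, Program C. Lowest rate is 4.43% → Program C.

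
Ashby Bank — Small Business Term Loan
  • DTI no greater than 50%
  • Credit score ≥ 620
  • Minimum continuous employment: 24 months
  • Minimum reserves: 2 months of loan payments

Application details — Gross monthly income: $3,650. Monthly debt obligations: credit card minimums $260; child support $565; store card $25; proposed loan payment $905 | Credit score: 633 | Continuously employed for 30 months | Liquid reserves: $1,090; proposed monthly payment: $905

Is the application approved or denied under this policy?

Total monthly debts = (260 + 565 + 25 + 905) = 1,755. DTI = 1,755/3,650 = 48.1% ≤ 50%
Credit score 633 ≥ 620 (meets)
Employment 30 ≥ 24 months
Liquid reserves cover 1,090/905 = 1.2 months — < 2 required
Fails on reserves.

Denied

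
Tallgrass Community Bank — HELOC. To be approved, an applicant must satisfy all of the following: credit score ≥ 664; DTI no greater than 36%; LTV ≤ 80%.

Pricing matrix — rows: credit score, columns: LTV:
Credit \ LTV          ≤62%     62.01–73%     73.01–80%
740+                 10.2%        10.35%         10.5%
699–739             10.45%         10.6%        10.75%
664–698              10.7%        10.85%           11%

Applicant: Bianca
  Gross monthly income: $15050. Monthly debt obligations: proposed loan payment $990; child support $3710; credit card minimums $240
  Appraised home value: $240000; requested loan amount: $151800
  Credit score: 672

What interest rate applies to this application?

Credit score 672 ≥ 664; Total monthly debts = (990 + 3,710 + 240) = 4,940. Debt-to-income = 4,940/15,050 = 32.8% — meets 36% limit
LTV: 151,800 ÷ 240,000 = 63.2%, within 80% cap
Score 672 is in the 664–698 band; LTV 63.2% is in the 62.01–73% band → 10.85%.

10.85%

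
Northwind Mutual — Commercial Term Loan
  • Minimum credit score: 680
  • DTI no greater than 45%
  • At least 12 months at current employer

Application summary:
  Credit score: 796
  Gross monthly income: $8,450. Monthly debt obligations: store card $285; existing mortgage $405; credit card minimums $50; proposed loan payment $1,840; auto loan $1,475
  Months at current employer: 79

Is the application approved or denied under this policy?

Credit score 796 ≥ 680 (meets)
Total monthly debts = (285 + 405 + 50 + 1,840 + 1,475) = 4,055. Debt-to-income = 4,055/8,450 = 48% — over 45% limit
Employment 79 ≥ 12 months
Fails on DTI.

Denied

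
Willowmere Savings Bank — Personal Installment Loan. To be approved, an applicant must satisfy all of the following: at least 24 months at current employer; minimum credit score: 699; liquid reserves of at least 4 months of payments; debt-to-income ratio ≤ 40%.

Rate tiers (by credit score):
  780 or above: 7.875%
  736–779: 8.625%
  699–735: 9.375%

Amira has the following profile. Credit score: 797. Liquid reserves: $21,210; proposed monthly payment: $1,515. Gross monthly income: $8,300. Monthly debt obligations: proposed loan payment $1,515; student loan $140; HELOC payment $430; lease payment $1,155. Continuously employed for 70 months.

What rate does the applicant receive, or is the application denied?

Credit score 797 ≥ 699 (meets minimum)
Reserves: 21,210 ÷ 1,515 = 14.0 months (meets 4-month minimum)
Employment 70 ≥ 24 months
Total monthly debts = (1,515 + 140 + 430 + 1,155) = 3,240. DTI = 3,240/8,300 = 39% ≤ 40%
All requirements met. Score 797 falls in the 780 or above tier → 7.875%.

Approved at 7.875%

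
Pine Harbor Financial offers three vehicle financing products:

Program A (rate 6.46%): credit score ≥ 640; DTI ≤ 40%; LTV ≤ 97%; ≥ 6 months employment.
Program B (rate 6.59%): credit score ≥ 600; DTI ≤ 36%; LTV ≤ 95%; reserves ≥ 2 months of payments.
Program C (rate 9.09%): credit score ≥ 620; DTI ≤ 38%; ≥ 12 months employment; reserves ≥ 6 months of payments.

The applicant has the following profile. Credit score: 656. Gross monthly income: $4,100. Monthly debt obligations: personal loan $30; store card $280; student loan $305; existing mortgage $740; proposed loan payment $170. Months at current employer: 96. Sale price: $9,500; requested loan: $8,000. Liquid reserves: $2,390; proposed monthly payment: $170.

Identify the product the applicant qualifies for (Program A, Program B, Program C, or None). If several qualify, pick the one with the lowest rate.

Program A

Total debts = (30 + 280 + 305 + 740 + 170) = 1,525; DTI = 1,525/4,100 = 37.2%.
LTV = 8,000/9,500 = 84.2%.
Reserves = 2,390/170 = 14.1 months.
Program A: score 656 ≥ 640; DTI 37.2% ≤ 40%; LTV 84.2% ≤ 97%; employment 96 ≥ 6 mo → qualifies.
Program B: score 656 ≥ 600; DTI 37.2% > 36%; LTV 84.2% ≤ 95%; reserves 14.1 ≥ 2 mo → does not qualify.
Program C: score 656 ≥ 620; DTI 37.2% ≤ 38%; employment 96 ≥ 12 mo; reserves 14.1 ≥ 6 mo → qualifies.
Qualifying: Program A, Program C. Lowest rate is 6.46% → Program A.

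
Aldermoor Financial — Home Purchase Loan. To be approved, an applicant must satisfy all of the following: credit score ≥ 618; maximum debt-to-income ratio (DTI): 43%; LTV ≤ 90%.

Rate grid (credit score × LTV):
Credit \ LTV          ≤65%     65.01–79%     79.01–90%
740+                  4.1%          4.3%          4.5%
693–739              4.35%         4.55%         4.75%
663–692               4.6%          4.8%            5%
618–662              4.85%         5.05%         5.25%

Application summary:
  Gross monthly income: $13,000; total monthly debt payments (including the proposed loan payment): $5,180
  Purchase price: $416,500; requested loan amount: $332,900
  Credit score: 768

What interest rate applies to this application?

Credit score 768 ≥ 618; DTI: 5,180 ÷ 13,000 = 39.8%, within the 43% cap
LTV: 332,900 ÷ 416,500 = 79.9%, within 90% cap
Credit 768 → row 740+; LTV 79.9% → column 79.01–90%. Grid cell → 4.5%.

4.5%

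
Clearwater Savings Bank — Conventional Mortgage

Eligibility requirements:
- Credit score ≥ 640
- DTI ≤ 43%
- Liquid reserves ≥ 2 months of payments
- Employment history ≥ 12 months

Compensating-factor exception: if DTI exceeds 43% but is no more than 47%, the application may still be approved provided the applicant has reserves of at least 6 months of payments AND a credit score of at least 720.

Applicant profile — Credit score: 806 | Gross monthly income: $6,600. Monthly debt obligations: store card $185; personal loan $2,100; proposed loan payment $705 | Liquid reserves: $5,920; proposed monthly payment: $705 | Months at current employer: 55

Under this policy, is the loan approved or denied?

Approved

Credit score 806 ≥ 640 (meets base)
Total debts = (185 + 2,100 + 705) = 2,990. DTI: 2,990 ÷ 6,600 = 45.3%, over the 43% base limit.
Reserves = 5,920/705 = 8.4 months ≥ 2
Employment 55 ≥ 12 months
DTI 45.3% is within the 43%–47% exception band; checking compensating factors.
Override check — reserves: 8.4 mo (ok); score: 806 (ok).
Both override conditions satisfied; DTI exception granted.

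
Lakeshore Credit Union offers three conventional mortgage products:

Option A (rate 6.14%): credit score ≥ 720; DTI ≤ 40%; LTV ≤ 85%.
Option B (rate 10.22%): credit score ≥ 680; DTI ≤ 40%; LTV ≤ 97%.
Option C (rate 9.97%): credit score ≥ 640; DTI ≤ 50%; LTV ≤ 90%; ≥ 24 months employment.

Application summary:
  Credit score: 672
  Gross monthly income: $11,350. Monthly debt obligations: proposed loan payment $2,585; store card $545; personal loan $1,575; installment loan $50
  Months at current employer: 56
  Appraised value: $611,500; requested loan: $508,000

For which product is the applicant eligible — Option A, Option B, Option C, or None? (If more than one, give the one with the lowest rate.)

Option C

Total debts = (2,585 + 545 + 1,575 + 50) = 4,755; DTI = 4,755/11,350 = 41.9%.
LTV = 508,000/611,500 = 83.1%.
Option A: score 672 < 720; DTI 41.9% > 40%; LTV 83.1% ≤ 85% → does not qualify.
Option B: score 672 < 680; DTI 41.9% > 40%; LTV 83.1% ≤ 97% → does not qualify.
Option C: score 672 ≥ 640; DTI 41.9% ≤ 50%; LTV 83.1% ≤ 90%; employment 56 ≥ 24 mo → qualifies.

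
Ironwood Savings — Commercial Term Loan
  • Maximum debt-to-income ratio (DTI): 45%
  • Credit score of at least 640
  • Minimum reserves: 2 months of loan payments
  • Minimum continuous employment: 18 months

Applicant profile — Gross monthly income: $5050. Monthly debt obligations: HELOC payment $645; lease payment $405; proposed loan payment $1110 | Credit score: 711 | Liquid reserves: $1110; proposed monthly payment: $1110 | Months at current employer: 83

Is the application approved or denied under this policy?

Total monthly debts = (645 + 405 + 1,110) = 2,160. DTI = 2,160/5,050 = 42.8% ≤ 45%
Credit score 711 ≥ 640 (meets)
Reserves: 1,110 ÷ 1,110 = 1.0 months (below 2-month minimum)
Employment 83 ≥ 18 months
Fails on reserves.

Denied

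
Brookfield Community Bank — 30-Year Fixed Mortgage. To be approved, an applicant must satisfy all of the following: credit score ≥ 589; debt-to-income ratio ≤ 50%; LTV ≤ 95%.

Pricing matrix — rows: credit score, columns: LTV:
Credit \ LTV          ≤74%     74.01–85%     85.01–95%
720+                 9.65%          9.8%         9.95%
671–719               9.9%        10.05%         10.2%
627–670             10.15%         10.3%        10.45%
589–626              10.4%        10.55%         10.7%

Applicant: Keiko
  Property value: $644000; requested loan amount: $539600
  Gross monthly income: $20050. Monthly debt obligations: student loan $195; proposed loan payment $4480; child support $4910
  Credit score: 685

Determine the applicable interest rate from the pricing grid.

10.05%

Credit score 685 ≥ 589; Total monthly debts = (195 + 4,480 + 4,910) = 9,585. DTI = 9,585/20,050 = 47.8% ≤ 50%
LTV: 539,600 ÷ 644,000 = 83.8%, within 95% cap
Credit 685 → row 671–719; LTV 83.8% → column 74.01–85%. Grid cell → 10.05%.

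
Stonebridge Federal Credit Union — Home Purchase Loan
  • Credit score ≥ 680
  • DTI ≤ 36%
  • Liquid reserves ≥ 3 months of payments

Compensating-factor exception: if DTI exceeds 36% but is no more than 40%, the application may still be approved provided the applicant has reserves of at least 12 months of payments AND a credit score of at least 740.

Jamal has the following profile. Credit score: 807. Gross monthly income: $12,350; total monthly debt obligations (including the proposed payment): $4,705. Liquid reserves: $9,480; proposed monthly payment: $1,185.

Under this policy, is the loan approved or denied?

Denied

Credit score 807 ≥ 680 (meets base)
DTI = 4,705/12,350 = 38.1% > 36% — standard DTI limit exceeded.
Reserves = 9,480/1,185 = 8.0 months ≥ 3
DTI 38.1% is within the 36%–40% exception band; checking compensating factors.
Override check — reserves: 8.0 mo (short of 12); score: 807 (ok).
Override conditions not both satisfied; exception does not apply.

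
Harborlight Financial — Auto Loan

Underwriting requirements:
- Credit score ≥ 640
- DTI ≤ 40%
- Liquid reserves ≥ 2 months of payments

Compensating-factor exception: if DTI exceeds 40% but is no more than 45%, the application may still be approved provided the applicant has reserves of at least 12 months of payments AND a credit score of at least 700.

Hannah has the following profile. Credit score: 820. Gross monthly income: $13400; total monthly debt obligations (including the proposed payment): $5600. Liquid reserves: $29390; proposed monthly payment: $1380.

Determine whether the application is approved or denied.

Approved

Credit score 820 ≥ 640 (meets base)
DTI = 5,600/13,400 = 41.8% > 40% — standard DTI limit exceeded.
Reserves: 29,390 ÷ 1,380 = 21.3 months (meets 2-month minimum)
41.8% falls in the override range (40%–45%), so the compensating-factor test applies.
Override check — reserves: 21.3 mo (ok); score: 820 (ok).
Both compensating conditions met → exception applies.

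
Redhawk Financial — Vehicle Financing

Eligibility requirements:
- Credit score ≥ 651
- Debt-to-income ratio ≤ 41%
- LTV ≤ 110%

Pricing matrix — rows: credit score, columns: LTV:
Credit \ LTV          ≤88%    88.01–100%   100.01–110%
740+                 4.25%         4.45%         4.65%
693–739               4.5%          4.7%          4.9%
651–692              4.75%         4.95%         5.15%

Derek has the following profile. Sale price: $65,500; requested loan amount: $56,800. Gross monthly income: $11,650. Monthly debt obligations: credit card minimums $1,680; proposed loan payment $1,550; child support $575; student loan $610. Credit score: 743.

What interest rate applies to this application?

4.25%

Credit score 743 ≥ 651; Total monthly debts = (1,680 + 1,550 + 575 + 610) = 4,415. DTI = 4,415/11,650 = 37.9% ≤ 41%
LTV = 56,800/65,500 = 86.7% ≤ 110%
Row: 743 falls in 740+. Column: 86.7% falls in ≤88%. Rate = 4.25%.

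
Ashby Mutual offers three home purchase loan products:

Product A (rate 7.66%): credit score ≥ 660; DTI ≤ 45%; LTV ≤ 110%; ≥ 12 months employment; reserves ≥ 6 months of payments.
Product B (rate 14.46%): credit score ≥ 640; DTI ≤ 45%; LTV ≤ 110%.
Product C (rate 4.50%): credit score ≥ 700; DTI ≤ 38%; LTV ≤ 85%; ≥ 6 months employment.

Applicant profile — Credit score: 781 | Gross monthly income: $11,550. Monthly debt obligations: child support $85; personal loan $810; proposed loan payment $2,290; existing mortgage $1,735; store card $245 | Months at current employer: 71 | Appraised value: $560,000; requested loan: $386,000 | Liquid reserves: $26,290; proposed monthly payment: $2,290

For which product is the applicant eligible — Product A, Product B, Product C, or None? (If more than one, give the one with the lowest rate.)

Total debts = (85 + 810 + 2,290 + 1,735 + 245) = 5,165; DTI = 5,165/11,550 = 44.7%.
LTV = 386,000/560,000 = 68.9%.
Reserves = 26,290/2,290 = 11.5 months.
Product A: score 781 ≥ 660; DTI 44.7% ≤ 45%; LTV 68.9% ≤ 110%; employment 71 ≥ 12 mo; reserves 11.5 ≥ 6 mo → qualifies.
Product B: score 781 ≥ 640; DTI 44.7% ≤ 45%; LTV 68.9% ≤ 110% → qualifies.
Product C: score 781 ≥ 700; DTI 44.7% > 38%; LTV 68.9% ≤ 85%; employment 71 ≥ 6 mo → does not qualify.
Qualifying: Product A, Product B. Lowest rate is 7.66% → Product A.

Product A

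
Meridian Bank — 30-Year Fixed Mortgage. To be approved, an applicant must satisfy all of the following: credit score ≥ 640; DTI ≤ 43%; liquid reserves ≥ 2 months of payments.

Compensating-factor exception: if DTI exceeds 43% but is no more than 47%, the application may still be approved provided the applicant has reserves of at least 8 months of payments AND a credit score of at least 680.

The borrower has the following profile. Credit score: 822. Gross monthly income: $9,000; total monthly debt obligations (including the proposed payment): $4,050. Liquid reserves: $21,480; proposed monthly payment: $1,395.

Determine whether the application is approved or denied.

Approved

Credit score 822 ≥ 640 (meets base)
DTI: 4,050 ÷ 9,000 = 45%, over the 43% base limit.
Liquid reserves cover 21,480/1,395 = 15.4 months — ≥ 2 required
45% falls in the override range (43%–47%), so the compensating-factor test applies.
Reserves 15.4 ≥ 8 months; credit score 822 ≥ 680.
Both compensating conditions met → exception applies.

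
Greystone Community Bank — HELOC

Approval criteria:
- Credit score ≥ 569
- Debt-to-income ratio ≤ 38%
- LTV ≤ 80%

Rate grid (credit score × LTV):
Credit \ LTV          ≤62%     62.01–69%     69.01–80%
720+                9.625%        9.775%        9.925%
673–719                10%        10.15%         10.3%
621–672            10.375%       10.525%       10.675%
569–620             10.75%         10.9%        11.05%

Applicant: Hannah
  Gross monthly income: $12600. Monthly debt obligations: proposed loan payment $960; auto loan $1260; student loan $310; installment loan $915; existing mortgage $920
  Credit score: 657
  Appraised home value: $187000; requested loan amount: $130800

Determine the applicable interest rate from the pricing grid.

10.675%

Credit score 657 ≥ 569; Total monthly debts = (960 + 1,260 + 310 + 915 + 920) = 4,365. Debt-to-income = 4,365/12,600 = 34.6% — meets 38% limit
LTV = 130,800/187,000 = 69.9% ≤ 80%
Row: 657 falls in 621–672. Column: 69.9% falls in 69.01–80%. Rate = 10.675%.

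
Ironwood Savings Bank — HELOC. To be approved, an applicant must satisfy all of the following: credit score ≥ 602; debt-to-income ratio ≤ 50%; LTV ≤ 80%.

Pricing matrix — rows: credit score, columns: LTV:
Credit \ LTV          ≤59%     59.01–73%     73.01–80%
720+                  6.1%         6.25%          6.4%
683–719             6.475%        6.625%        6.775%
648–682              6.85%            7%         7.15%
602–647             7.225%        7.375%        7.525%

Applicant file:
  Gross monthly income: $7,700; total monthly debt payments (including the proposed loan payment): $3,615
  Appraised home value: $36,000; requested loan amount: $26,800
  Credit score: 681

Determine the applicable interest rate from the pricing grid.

7.15%

Credit score 681 ≥ 602; DTI: 3,615 ÷ 7,700 = 46.9%, within the 50% cap
Loan-to-value = 26,800/36,000 = 74.4% — pass (80% max)
Credit 681 → row 648–682; LTV 74.4% → column 73.01–80%. Grid cell → 7.15%.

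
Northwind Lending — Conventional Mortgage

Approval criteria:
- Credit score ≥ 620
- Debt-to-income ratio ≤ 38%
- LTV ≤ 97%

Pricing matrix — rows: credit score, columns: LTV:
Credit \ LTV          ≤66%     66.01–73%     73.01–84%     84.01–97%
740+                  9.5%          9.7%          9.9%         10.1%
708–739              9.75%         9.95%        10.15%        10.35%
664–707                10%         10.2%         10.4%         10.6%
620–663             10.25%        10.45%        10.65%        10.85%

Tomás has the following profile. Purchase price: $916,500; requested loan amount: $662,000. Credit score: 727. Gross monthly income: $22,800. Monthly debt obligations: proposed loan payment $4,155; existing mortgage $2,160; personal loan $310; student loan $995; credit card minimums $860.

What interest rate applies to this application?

9.95%

Credit score 727 ≥ 620; Total monthly debts = (4,155 + 2,160 + 310 + 995 + 860) = 8,480. Debt-to-income = 8,480/22,800 = 37.2% — meets 38% limit
Loan-to-value = 662,000/916,500 = 72.2% — pass (97% max)
Row: 727 falls in 708–739. Column: 72.2% falls in 66.01–73%. Rate = 9.95%.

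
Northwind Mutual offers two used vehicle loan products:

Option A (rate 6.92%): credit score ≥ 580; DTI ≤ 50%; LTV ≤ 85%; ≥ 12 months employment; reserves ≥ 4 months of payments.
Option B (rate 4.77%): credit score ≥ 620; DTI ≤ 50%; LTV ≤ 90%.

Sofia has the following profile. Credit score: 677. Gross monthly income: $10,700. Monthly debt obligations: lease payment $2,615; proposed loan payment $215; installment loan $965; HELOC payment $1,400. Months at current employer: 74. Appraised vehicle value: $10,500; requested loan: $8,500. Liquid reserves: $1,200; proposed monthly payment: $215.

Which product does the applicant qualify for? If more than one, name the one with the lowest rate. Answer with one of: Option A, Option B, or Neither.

Total debts = (2,615 + 215 + 965 + 1,400) = 5,195; DTI = 5,195/10,700 = 48.6%.
LTV = 8,500/10,500 = 81%.
Reserves = 1,200/215 = 5.6 months.
Option A: score 677 ≥ 580; DTI 48.6% ≤ 50%; LTV 81% ≤ 85%; employment 74 ≥ 12 mo; reserves 5.6 ≥ 4 mo → qualifies.
Option B: score 677 ≥ 620; DTI 48.6% ≤ 50%; LTV 81% ≤ 90% → qualifies.
Qualifying: Option A, Option B. Lowest rate is 4.77% → Option B.

Option B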